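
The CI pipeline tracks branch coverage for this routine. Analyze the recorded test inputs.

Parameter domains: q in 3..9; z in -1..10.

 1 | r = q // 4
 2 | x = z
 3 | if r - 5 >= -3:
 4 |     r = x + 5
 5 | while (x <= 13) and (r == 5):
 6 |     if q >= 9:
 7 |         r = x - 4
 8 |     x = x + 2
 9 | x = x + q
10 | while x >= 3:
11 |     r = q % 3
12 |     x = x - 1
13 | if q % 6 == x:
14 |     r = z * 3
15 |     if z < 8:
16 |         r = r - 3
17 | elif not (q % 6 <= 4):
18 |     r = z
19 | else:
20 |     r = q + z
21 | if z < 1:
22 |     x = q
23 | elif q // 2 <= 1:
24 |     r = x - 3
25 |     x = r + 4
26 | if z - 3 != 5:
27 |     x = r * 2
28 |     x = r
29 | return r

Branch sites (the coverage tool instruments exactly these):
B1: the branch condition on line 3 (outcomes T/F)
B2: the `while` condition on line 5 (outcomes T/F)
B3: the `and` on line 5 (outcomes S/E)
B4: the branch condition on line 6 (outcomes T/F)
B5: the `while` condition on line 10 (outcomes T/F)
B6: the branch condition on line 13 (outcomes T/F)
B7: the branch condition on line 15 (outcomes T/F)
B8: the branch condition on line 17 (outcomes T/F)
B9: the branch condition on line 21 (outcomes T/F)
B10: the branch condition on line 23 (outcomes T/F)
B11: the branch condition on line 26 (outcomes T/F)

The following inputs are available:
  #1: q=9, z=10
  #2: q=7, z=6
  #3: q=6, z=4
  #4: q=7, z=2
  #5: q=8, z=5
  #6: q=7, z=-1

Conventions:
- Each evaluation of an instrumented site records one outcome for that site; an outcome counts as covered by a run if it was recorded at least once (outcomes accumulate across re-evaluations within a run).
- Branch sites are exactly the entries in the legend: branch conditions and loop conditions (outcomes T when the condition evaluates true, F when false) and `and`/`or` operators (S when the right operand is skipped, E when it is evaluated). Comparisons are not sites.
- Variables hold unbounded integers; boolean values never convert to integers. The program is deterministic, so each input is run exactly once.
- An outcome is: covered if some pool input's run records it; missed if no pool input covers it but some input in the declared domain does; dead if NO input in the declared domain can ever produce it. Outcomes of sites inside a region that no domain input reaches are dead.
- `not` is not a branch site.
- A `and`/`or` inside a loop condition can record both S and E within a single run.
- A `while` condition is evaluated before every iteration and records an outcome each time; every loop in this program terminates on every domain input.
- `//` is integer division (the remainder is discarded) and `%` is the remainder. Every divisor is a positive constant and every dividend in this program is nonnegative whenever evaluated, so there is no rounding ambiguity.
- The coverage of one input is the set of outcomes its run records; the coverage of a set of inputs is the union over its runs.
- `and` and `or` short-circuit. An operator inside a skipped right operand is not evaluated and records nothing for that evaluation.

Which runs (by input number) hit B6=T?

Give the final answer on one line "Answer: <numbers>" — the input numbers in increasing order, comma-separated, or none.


input #1 (q=9, z=10): does not produce B6=T
input #2 (q=7, z=6): does not produce B6=T
input #3 (q=6, z=4): does not produce B6=T
input #4 (q=7, z=2): does not produce B6=T
input #5 (q=8, z=5): produces B6=T
input #6 (q=7, z=-1): does not produce B6=T
Answer: 5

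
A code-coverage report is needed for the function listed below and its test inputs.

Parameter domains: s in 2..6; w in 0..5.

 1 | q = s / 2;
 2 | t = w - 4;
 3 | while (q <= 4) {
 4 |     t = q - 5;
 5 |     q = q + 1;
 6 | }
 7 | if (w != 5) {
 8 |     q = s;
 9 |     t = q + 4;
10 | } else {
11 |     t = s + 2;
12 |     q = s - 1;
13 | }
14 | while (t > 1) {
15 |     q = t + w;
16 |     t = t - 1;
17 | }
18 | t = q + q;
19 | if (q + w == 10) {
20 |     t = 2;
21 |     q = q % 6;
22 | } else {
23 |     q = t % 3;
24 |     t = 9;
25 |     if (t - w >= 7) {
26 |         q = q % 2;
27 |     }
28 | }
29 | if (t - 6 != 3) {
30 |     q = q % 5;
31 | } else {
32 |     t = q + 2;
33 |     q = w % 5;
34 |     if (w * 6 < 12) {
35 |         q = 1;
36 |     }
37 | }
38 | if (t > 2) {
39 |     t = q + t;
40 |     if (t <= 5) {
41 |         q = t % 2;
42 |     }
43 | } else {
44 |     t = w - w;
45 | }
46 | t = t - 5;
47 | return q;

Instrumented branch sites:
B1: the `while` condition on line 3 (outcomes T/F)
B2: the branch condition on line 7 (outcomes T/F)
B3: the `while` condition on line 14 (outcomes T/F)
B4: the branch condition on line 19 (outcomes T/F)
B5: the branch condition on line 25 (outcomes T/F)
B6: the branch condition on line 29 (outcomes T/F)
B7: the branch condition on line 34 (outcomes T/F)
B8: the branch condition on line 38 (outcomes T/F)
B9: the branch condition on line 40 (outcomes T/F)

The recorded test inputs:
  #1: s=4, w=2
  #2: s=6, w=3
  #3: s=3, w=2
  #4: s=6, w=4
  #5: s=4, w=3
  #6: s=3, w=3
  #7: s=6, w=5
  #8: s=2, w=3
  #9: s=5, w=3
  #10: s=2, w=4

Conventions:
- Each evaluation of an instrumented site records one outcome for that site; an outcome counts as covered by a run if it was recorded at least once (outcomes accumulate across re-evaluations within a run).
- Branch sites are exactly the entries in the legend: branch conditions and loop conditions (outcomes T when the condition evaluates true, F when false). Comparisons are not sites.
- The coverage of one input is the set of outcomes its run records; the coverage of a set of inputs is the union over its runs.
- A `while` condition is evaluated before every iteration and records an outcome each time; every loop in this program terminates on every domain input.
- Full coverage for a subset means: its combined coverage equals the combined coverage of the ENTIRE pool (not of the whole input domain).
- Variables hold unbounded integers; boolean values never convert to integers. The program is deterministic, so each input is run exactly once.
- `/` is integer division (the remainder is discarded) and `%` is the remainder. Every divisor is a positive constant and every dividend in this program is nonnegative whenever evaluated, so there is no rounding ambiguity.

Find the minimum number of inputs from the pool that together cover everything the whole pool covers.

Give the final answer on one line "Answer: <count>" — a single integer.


test 1 (s=4, w=2) fires B1->T, B1->T, B1->T, B1->F, B2->T, B3->T, B3->T, B3->T, B3->T, B3->T, B3->T, B3->T, B3->F, B4->F, ...; hits B1=T, B1=F, B2=T, B3=T, B3=F, B4=F, B5=T, B6=F, B7=F, B8=F
test 2 (s=6, w=3) fires B1->T, B1->T, B1->F, B2->T, B3->T, B3->T, B3->T, B3->T, B3->T, B3->T, B3->T, B3->T, B3->T, B3->F, ...; hits B1=T, B1=F, B2=T, B3=T, B3=F, B4=F, B5=F, B6=F, B7=F, B8=T, B9=F
test 3 (s=3, w=2) fires B1->T, B1->T, B1->T, B1->T, B1->F, B2->T, B3->T, B3->T, B3->T, B3->T, B3->T, B3->T, B3->F, B4->F, ...; hits B1=T, B1=F, B2=T, B3=T, B3=F, B4=F, B5=T, B6=F, B7=F, B8=F
test 4 (s=6, w=4) fires B1->T, B1->T, B1->F, B2->T, B3->T, B3->T, B3->T, B3->T, B3->T, B3->T, B3->T, B3->T, B3->T, B3->F, ...; hits B1=T, B1=F, B2=T, B3=T, B3=F, B4=T, B6=T, B8=F
test 5 (s=4, w=3) fires B1->T, B1->T, B1->T, B1->F, B2->T, B3->T, B3->T, B3->T, B3->T, B3->T, B3->T, B3->T, B3->F, B4->F, ...; hits B1=T, B1=F, B2=T, B3=T, B3=F, B4=F, B5=F, B6=F, B7=F, B8=T, B9=F
test 6 (s=3, w=3) fires B1->T, B1->T, B1->T, B1->T, B1->F, B2->T, B3->T, B3->T, B3->T, B3->T, B3->T, B3->T, B3->F, B4->F, ...; hits B1=T, B1=F, B2=T, B3=T, B3=F, B4=F, B5=F, B6=F, B7=F, B8=T, B9=F
test 7 (s=6, w=5) fires B1->T, B1->T, B1->F, B2->F, B3->T, B3->T, B3->T, B3->T, B3->T, B3->T, B3->T, B3->F, B4->F, B5->F, ...; hits B1=T, B1=F, B2=F, B3=T, B3=F, B4=F, B5=F, B6=F, B7=F, B8=T, B9=T
test 8 (s=2, w=3) fires B1->T, B1->T, B1->T, B1->T, B1->F, B2->T, B3->T, B3->T, B3->T, B3->T, B3->T, B3->F, B4->F, B5->F, ...; hits B1=T, B1=F, B2=T, B3=T, B3=F, B4=F, B5=F, B6=F, B7=F, B8=T, B9=F
test 9 (s=5, w=3) fires B1->T, B1->T, B1->T, B1->F, B2->T, B3->T, B3->T, B3->T, B3->T, B3->T, B3->T, B3->T, B3->T, B3->F, ...; hits B1=T, B1=F, B2=T, B3=T, B3=F, B4=F, B5=F, B6=F, B7=F, B8=T, B9=F
test 10 (s=2, w=4) fires B1->T, B1->T, B1->T, B1->T, B1->F, B2->T, B3->T, B3->T, B3->T, B3->T, B3->T, B3->F, B4->T, B6->T, ...; hits B1=T, B1=F, B2=T, B3=T, B3=F, B4=T, B6=T, B8=F
union over all inputs: B1=T, B1=F, B2=T, B2=F, B3=T, B3=F, B4=T, B4=F, B5=T, B5=F, B6=T, B6=F, B7=F, B8=T, B8=F, B9=T, B9=F (17 outcomes)
every size-1 subset falls short of the 17 outcomes (best: 11/17)
every size-2 subset falls short of the 17 outcomes (best: 15/17)
every size-3 subset falls short of the 17 outcomes (best: 16/17)
the canonical winner is {1, 2, 4, 7}: size 4, full 17-outcome coverage, earliest index list among size-4 covers
Answer: 4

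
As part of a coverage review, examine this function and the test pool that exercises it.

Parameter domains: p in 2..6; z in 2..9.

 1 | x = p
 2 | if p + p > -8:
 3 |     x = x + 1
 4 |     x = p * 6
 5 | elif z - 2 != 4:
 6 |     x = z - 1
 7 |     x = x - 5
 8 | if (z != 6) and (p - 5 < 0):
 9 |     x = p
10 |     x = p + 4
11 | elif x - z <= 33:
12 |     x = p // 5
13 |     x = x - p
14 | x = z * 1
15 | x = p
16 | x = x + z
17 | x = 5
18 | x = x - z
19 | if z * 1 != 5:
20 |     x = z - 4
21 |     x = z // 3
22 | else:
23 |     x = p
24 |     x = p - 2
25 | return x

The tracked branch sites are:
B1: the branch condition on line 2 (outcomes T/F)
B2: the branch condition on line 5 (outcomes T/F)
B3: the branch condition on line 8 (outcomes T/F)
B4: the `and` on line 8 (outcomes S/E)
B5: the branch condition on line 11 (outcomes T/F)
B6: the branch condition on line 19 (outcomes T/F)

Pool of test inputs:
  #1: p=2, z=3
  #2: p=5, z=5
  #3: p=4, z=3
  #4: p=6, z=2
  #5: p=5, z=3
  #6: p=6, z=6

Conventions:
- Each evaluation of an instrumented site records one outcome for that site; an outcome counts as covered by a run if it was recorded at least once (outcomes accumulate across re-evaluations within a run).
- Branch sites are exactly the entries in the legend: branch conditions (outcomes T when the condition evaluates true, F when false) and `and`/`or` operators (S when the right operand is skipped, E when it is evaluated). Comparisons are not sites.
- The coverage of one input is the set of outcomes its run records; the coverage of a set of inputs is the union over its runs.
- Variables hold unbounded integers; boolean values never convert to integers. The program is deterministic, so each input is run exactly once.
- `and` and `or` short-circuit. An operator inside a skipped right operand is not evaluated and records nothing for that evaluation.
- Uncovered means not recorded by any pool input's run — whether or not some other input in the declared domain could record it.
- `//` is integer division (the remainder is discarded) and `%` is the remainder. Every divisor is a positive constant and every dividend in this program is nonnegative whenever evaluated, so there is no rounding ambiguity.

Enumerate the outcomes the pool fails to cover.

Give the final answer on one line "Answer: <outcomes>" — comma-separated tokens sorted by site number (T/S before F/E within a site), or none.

#1 (p=2, z=3) -> B1->T, B4->E, B3->T, B6->T; covered: B1=T, B3=T, B4=E, B6=T
#2 (p=5, z=5) -> B1->T, B4->E, B3->F, B5->T, B6->F; covered: B1=T, B3=F, B4=E, B5=T, B6=F
#3 (p=4, z=3) -> B1->T, B4->E, B3->T, B6->T; covered: B1=T, B3=T, B4=E, B6=T
#4 (p=6, z=2) -> B1->T, B4->E, B3->F, B5->F, B6->T; covered: B1=T, B3=F, B4=E, B5=F, B6=T
#5 (p=5, z=3) -> B1->T, B4->E, B3->F, B5->T, B6->T; covered: B1=T, B3=F, B4=E, B5=T, B6=T
#6 (p=6, z=6) -> B1->T, B4->S, B3->F, B5->T, B6->T; covered: B1=T, B3=F, B4=S, B5=T, B6=T
union over the pool: B1=T, B3=T, B3=F, B4=S, B4=E, B5=T, B5=F, B6=T, B6=F
uncovered (3 of 12): B1=F, B2=T, B2=F

Answer: B1=F, B2=T, B2=F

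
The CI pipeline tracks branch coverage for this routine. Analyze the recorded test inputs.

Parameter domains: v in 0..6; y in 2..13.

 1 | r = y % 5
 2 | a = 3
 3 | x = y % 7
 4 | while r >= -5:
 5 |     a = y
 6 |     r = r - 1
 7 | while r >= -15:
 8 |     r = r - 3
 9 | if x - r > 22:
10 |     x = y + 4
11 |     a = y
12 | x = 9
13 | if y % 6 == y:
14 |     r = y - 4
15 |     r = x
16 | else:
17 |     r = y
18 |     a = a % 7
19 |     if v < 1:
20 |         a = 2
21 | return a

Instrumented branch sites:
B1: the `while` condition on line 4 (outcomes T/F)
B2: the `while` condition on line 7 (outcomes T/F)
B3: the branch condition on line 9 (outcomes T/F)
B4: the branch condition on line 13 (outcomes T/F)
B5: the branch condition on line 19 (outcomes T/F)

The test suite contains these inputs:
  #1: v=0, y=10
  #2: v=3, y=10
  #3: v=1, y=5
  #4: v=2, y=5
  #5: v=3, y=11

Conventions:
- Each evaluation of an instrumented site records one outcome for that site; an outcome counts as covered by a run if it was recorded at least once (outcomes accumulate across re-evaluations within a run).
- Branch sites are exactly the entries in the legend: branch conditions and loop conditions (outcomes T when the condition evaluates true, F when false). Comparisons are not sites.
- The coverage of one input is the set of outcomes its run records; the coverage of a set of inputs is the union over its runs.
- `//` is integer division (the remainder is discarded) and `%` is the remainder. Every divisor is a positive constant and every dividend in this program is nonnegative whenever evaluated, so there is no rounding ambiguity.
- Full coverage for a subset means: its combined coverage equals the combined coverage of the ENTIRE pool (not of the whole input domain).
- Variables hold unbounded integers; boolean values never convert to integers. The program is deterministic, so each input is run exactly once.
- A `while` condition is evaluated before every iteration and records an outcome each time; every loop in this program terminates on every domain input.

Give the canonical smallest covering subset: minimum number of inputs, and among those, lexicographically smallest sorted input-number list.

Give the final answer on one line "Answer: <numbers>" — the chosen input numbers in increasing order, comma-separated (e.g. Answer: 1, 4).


#1 (v=0, y=10) -> B1->T, B1->T, B1->T, B1->T, B1->T, B1->T, B1->F, B2->T, B2->T, B2->T, B2->T, B2->F, B3->F, B4->F, ...; covered: B1=T, B1=F, B2=T, B2=F, B3=F, B4=F, B5=T
#2 (v=3, y=10) -> B1->T, B1->T, B1->T, B1->T, B1->T, B1->T, B1->F, B2->T, B2->T, B2->T, B2->T, B2->F, B3->F, B4->F, ...; covered: B1=T, B1=F, B2=T, B2=F, B3=F, B4=F, B5=F
#3 (v=1, y=5) -> B1->T, B1->T, B1->T, B1->T, B1->T, B1->T, B1->F, B2->T, B2->T, B2->T, B2->T, B2->F, B3->T, B4->T; covered: B1=T, B1=F, B2=T, B2=F, B3=T, B4=T
#4 (v=2, y=5) -> B1->T, B1->T, B1->T, B1->T, B1->T, B1->T, B1->F, B2->T, B2->T, B2->T, B2->T, B2->F, B3->T, B4->T; covered: B1=T, B1=F, B2=T, B2=F, B3=T, B4=T
#5 (v=3, y=11) -> B1->T, B1->T, B1->T, B1->T, B1->T, B1->T, B1->T, B1->F, B2->T, B2->T, B2->T, B2->T, B2->F, B3->F, ...; covered: B1=T, B1=F, B2=T, B2=F, B3=F, B4=F, B5=F
union over all inputs: B1=T, B1=F, B2=T, B2=F, B3=T, B3=F, B4=T, B4=F, B5=T, B5=F (10 outcomes)
every size-1 subset falls short of the 10 outcomes (best: 7/10)
every size-2 subset falls short of the 10 outcomes (best: 9/10)
the canonical winner is {1, 2, 3}: size 3, full 10-outcome coverage, earliest index list among size-3 covers
Answer: 1, 2, 3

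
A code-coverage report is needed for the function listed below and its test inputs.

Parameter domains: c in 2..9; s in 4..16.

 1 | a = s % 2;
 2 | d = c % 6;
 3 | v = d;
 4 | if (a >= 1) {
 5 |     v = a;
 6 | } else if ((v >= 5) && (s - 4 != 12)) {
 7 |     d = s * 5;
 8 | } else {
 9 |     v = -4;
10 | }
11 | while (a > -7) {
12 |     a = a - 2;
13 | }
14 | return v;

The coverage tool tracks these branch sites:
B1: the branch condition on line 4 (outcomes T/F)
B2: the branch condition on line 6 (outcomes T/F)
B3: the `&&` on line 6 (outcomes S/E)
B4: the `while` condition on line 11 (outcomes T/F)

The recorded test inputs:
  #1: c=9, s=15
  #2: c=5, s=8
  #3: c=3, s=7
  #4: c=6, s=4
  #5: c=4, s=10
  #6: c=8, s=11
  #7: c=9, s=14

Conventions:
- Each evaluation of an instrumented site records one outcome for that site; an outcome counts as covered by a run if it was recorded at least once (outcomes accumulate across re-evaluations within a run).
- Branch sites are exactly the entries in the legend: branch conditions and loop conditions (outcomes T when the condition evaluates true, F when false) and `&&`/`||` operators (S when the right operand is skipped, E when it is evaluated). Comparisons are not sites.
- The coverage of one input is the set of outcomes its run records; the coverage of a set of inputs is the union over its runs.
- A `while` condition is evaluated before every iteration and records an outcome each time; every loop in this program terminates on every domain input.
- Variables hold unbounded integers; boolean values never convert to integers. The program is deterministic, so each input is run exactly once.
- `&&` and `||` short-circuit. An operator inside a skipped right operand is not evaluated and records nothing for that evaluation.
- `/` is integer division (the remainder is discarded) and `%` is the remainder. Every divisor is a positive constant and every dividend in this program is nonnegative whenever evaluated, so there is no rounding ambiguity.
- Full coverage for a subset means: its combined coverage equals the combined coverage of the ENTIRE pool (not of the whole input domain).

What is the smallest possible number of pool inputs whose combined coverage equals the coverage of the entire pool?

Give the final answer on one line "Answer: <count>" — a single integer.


input #1, c=9, s=15: events B1->T, B4->T, B4->T, B4->T, B4->T, B4->F; outcomes B1=T, B4=T, B4=F
input #2, c=5, s=8: events B1->F, B3->E, B2->T, B4->T, B4->T, B4->T, B4->T, B4->F; outcomes B1=F, B2=T, B3=E, B4=T, B4=F
input #3, c=3, s=7: events B1->T, B4->T, B4->T, B4->T, B4->T, B4->F; outcomes B1=T, B4=T, B4=F
input #4, c=6, s=4: events B1->F, B3->S, B2->F, B4->T, B4->T, B4->T, B4->T, B4->F; outcomes B1=F, B2=F, B3=S, B4=T, B4=F
input #5, c=4, s=10: events B1->F, B3->S, B2->F, B4->T, B4->T, B4->T, B4->T, B4->F; outcomes B1=F, B2=F, B3=S, B4=T, B4=F
input #6, c=8, s=11: events B1->T, B4->T, B4->T, B4->T, B4->T, B4->F; outcomes B1=T, B4=T, B4=F
input #7, c=9, s=14: events B1->F, B3->S, B2->F, B4->T, B4->T, B4->T, B4->T, B4->F; outcomes B1=F, B2=F, B3=S, B4=T, B4=F
pool-wide coverage (8 outcomes): B1=T, B1=F, B2=T, B2=F, B3=S, B3=E, B4=T, B4=F
every size-1 subset falls short of the 8 outcomes (best: 5/8)
every size-2 subset falls short of the 8 outcomes (best: 7/8)
the canonical winner is {1, 2, 4}: size 3, full 8-outcome coverage, earliest index list among size-3 covers
Answer: 3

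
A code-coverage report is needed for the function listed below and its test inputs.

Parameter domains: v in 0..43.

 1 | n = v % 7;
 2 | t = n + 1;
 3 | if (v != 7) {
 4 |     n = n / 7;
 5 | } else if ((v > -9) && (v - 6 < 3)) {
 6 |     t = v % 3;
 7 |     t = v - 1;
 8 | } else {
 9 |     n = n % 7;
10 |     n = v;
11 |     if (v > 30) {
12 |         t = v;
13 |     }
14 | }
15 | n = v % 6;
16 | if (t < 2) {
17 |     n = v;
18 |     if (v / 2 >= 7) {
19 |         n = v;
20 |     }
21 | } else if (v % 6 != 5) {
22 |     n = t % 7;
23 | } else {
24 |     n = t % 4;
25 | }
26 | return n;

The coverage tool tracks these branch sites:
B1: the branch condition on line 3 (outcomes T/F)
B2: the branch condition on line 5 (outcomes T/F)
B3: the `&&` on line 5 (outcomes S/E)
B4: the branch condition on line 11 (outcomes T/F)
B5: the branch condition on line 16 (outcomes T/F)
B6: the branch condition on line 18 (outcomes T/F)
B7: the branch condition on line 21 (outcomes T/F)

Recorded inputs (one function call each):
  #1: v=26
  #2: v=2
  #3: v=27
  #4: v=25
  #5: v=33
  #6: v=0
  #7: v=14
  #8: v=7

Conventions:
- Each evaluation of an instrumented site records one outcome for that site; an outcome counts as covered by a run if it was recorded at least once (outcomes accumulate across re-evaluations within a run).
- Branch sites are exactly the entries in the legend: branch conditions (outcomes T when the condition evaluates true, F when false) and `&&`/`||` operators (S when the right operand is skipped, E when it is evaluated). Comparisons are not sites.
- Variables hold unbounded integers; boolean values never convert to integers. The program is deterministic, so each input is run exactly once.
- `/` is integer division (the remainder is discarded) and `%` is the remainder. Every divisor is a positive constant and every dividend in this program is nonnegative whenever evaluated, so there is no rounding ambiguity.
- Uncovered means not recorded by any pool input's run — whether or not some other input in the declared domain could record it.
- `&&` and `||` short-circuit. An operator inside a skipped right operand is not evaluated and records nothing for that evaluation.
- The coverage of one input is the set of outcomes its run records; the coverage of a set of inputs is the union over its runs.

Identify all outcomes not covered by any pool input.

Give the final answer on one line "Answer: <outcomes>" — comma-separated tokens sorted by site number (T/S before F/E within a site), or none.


test 1 (v=26) fires B1->T, B5->F, B7->T; hits B1=T, B5=F, B7=T
test 2 (v=2) fires B1->T, B5->F, B7->T; hits B1=T, B5=F, B7=T
test 3 (v=27) fires B1->T, B5->F, B7->T; hits B1=T, B5=F, B7=T
test 4 (v=25) fires B1->T, B5->F, B7->T; hits B1=T, B5=F, B7=T
test 5 (v=33) fires B1->T, B5->F, B7->T; hits B1=T, B5=F, B7=T
test 6 (v=0) fires B1->T, B5->T, B6->F; hits B1=T, B5=T, B6=F
test 7 (v=14) fires B1->T, B5->T, B6->T; hits B1=T, B5=T, B6=T
test 8 (v=7) fires B1->F, B3->E, B2->T, B5->F, B7->T; hits B1=F, B2=T, B3=E, B5=F, B7=T
union over the pool: B1=T, B1=F, B2=T, B3=E, B5=T, B5=F, B6=T, B6=F, B7=T
uncovered (5 of 14): B2=F, B3=S, B4=T, B4=F, B7=F
Answer: B2=F, B3=S, B4=T, B4=F, B7=F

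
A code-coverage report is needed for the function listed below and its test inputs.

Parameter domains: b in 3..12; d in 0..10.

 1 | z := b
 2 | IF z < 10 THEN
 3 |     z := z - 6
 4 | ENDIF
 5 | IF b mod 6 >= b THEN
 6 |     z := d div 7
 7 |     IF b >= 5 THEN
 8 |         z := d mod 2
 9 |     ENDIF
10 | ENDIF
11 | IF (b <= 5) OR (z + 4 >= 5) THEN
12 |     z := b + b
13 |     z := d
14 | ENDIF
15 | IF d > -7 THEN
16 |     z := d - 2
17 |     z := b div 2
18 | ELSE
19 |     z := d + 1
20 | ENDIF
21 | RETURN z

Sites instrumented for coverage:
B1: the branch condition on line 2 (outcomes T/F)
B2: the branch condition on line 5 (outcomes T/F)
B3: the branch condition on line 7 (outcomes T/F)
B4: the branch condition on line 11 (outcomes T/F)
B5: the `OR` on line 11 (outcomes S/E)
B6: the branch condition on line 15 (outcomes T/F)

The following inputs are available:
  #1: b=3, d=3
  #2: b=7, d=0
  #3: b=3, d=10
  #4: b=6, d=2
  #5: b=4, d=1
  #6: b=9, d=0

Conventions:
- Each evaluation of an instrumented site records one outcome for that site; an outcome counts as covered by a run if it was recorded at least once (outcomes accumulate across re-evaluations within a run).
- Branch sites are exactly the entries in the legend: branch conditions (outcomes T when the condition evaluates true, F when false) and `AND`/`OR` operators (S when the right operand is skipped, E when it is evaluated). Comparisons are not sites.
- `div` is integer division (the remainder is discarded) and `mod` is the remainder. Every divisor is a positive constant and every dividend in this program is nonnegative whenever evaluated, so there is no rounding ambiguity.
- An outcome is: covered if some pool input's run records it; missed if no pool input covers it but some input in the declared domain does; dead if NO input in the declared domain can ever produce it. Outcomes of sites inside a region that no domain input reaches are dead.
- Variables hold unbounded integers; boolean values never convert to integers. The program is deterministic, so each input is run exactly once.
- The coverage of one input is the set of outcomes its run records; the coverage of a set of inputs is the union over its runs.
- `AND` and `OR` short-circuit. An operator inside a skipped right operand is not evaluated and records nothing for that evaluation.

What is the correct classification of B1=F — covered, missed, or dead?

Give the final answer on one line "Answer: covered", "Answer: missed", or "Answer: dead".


no pool input records B1=F
but domain input (b=10, d=0) does record it -> reachable, so missed
Answer: missed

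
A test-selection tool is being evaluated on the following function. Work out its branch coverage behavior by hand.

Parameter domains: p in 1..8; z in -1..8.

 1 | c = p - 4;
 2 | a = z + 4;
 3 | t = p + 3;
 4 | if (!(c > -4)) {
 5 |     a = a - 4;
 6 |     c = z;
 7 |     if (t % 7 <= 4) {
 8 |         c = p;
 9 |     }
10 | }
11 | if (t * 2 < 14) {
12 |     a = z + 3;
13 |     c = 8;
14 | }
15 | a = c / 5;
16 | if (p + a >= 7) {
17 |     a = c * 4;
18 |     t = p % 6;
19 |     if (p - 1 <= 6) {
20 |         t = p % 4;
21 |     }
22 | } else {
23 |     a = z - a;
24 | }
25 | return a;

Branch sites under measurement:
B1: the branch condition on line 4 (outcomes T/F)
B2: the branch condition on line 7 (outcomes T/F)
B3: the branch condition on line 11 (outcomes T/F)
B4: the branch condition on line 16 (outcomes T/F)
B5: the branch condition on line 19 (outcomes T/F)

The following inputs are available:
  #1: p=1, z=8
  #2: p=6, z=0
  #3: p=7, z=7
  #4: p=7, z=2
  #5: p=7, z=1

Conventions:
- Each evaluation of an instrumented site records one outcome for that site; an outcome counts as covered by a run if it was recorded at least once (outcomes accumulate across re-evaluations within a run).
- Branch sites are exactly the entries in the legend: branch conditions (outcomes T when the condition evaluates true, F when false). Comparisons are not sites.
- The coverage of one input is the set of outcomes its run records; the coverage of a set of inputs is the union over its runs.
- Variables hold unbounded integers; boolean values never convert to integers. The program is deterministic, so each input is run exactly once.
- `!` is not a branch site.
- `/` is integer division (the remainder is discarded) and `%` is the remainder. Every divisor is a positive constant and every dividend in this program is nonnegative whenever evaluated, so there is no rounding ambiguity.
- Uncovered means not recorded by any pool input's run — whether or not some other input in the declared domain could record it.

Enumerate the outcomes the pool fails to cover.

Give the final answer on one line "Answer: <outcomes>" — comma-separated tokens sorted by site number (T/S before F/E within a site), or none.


input #1, p=1, z=8: events B1->F, B3->T, B4->F; outcomes B1=F, B3=T, B4=F
input #2, p=6, z=0: events B1->F, B3->F, B4->F; outcomes B1=F, B3=F, B4=F
input #3, p=7, z=7: events B1->F, B3->F, B4->T, B5->T; outcomes B1=F, B3=F, B4=T, B5=T
input #4, p=7, z=2: events B1->F, B3->F, B4->T, B5->T; outcomes B1=F, B3=F, B4=T, B5=T
input #5, p=7, z=1: events B1->F, B3->F, B4->T, B5->T; outcomes B1=F, B3=F, B4=T, B5=T
union over the pool: B1=F, B3=T, B3=F, B4=T, B4=F, B5=T
uncovered (4 of 10): B1=T, B2=T, B2=F, B5=F
Answer: B1=T, B2=T, B2=F, B5=F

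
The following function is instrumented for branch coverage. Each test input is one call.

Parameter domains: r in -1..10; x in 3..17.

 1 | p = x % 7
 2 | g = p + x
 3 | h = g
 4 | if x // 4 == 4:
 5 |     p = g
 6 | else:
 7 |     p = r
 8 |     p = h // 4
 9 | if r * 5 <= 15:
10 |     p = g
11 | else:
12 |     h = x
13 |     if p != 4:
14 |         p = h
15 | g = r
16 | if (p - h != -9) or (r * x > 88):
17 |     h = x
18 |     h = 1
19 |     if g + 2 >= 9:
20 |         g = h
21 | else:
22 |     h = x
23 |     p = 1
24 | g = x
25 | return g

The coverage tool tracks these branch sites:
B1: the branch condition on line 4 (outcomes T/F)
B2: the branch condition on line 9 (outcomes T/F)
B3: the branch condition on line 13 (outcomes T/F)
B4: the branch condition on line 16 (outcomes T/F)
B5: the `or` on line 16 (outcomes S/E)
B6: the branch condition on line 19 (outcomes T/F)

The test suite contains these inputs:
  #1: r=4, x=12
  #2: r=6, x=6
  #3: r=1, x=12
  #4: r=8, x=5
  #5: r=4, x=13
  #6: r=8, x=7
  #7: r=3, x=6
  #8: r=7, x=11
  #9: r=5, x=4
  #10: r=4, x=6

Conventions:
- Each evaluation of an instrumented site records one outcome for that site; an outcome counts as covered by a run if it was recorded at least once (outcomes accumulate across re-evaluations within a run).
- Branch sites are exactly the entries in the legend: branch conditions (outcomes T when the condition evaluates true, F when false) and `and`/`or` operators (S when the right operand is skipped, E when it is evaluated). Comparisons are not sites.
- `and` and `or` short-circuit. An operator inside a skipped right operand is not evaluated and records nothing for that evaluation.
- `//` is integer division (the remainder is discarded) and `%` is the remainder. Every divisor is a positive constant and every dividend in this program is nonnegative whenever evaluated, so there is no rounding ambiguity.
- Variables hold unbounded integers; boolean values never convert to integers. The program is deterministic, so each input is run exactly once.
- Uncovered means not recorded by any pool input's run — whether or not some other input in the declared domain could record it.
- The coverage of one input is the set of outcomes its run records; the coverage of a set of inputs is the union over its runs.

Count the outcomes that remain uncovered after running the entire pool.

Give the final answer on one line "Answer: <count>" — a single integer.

test 1 (r=4, x=12) fires B1->F, B2->F, B3->F, B5->S, B4->T, B6->F; hits B1=F, B2=F, B3=F, B4=T, B5=S, B6=F
test 2 (r=6, x=6) fires B1->F, B2->F, B3->T, B5->S, B4->T, B6->F; hits B1=F, B2=F, B3=T, B4=T, B5=S, B6=F
test 3 (r=1, x=12) fires B1->F, B2->T, B5->S, B4->T, B6->F; hits B1=F, B2=T, B4=T, B5=S, B6=F
test 4 (r=8, x=5) fires B1->F, B2->F, B3->T, B5->S, B4->T, B6->T; hits B1=F, B2=F, B3=T, B4=T, B5=S, B6=T
test 5 (r=4, x=13) fires B1->F, B2->F, B3->F, B5->E, B4->F; hits B1=F, B2=F, B3=F, B4=F, B5=E
test 6 (r=8, x=7) fires B1->F, B2->F, B3->T, B5->S, B4->T, B6->T; hits B1=F, B2=F, B3=T, B4=T, B5=S, B6=T
test 7 (r=3, x=6) fires B1->F, B2->T, B5->S, B4->T, B6->F; hits B1=F, B2=T, B4=T, B5=S, B6=F
test 8 (r=7, x=11) fires B1->F, B2->F, B3->T, B5->S, B4->T, B6->T; hits B1=F, B2=F, B3=T, B4=T, B5=S, B6=T
test 9 (r=5, x=4) fires B1->F, B2->F, B3->T, B5->S, B4->T, B6->F; hits B1=F, B2=F, B3=T, B4=T, B5=S, B6=F
test 10 (r=4, x=6) fires B1->F, B2->F, B3->T, B5->S, B4->T, B6->F; hits B1=F, B2=F, B3=T, B4=T, B5=S, B6=F
union over the pool: B1=F, B2=T, B2=F, B3=T, B3=F, B4=T, B4=F, B5=S, B5=E, B6=T, B6=F
uncovered (1 of 12): B1=T

Answer: 1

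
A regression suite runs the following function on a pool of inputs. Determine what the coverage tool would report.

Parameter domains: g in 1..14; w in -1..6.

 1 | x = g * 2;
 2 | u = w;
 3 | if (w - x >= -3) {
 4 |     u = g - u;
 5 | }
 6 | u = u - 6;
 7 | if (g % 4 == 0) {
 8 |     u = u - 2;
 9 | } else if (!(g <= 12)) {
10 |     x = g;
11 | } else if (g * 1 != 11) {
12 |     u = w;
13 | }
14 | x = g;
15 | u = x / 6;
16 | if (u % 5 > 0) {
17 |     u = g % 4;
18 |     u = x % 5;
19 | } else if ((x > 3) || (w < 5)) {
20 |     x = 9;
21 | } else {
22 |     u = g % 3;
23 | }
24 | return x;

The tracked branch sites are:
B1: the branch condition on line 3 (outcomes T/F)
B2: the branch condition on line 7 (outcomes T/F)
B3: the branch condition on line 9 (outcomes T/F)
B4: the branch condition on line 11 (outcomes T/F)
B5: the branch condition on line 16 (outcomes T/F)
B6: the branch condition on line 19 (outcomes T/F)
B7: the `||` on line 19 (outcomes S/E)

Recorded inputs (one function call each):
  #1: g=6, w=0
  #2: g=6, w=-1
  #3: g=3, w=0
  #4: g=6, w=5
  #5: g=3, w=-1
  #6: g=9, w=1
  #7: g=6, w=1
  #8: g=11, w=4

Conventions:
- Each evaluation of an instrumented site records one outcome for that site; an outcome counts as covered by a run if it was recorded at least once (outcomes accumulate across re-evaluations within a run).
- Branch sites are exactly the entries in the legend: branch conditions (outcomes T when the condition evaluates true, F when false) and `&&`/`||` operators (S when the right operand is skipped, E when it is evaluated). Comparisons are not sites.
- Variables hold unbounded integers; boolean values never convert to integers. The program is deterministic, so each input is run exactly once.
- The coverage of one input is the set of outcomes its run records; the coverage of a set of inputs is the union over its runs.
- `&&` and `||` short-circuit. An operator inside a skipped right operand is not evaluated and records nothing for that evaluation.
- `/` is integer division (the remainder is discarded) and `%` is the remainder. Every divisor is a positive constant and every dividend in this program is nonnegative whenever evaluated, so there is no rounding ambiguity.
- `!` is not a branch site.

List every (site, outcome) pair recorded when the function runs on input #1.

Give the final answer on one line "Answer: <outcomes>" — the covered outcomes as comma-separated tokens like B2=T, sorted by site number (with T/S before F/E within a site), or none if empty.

Running input #1 (g=6, w=0), event by event:
  B1->F, B2->F, B3->F, B4->T, B5->T
collecting distinct outcomes: B1=F, B2=F, B3=F, B4=T, B5=T

Answer: B1=F, B2=F, B3=F, B4=T, B5=T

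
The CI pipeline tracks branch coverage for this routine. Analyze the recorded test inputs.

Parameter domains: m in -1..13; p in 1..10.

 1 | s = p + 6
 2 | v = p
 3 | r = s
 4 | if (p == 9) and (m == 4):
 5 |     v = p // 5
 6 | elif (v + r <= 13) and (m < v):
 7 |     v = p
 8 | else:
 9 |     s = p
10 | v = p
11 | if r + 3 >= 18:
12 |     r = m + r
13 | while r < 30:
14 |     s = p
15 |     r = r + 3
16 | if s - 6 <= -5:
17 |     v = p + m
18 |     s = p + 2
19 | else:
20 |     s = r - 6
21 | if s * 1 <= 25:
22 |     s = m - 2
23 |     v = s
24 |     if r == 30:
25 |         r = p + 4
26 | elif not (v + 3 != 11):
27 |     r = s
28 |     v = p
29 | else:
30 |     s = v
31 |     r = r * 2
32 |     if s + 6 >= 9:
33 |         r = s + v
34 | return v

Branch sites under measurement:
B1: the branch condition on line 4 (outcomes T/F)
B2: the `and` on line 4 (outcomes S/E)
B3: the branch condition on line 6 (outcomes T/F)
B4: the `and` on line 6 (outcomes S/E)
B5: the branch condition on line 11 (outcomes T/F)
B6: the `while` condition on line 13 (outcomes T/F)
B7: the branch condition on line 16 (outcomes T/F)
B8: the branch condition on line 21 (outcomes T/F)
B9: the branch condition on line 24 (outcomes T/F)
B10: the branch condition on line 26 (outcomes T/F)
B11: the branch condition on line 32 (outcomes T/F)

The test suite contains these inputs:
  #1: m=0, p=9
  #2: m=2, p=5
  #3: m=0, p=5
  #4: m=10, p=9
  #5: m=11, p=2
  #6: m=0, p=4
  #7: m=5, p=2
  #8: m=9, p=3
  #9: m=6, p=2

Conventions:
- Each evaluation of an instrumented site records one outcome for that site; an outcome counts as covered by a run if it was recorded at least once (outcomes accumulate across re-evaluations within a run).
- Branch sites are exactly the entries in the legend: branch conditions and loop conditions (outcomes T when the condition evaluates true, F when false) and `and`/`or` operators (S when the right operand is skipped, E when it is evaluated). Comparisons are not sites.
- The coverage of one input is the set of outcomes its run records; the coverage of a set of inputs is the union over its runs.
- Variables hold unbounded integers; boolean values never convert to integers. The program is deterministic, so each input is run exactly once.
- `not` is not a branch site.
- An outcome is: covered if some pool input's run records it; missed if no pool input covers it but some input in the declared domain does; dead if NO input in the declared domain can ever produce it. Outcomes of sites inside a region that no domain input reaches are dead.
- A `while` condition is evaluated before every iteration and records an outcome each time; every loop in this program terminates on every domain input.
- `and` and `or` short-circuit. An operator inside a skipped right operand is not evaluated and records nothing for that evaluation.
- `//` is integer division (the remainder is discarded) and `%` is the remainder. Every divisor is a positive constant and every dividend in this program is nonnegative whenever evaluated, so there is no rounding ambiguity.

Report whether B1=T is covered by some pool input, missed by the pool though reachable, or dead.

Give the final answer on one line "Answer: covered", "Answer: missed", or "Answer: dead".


no pool input records B1=T
but domain input (m=4, p=9) does record it -> reachable, so missed
Answer: missed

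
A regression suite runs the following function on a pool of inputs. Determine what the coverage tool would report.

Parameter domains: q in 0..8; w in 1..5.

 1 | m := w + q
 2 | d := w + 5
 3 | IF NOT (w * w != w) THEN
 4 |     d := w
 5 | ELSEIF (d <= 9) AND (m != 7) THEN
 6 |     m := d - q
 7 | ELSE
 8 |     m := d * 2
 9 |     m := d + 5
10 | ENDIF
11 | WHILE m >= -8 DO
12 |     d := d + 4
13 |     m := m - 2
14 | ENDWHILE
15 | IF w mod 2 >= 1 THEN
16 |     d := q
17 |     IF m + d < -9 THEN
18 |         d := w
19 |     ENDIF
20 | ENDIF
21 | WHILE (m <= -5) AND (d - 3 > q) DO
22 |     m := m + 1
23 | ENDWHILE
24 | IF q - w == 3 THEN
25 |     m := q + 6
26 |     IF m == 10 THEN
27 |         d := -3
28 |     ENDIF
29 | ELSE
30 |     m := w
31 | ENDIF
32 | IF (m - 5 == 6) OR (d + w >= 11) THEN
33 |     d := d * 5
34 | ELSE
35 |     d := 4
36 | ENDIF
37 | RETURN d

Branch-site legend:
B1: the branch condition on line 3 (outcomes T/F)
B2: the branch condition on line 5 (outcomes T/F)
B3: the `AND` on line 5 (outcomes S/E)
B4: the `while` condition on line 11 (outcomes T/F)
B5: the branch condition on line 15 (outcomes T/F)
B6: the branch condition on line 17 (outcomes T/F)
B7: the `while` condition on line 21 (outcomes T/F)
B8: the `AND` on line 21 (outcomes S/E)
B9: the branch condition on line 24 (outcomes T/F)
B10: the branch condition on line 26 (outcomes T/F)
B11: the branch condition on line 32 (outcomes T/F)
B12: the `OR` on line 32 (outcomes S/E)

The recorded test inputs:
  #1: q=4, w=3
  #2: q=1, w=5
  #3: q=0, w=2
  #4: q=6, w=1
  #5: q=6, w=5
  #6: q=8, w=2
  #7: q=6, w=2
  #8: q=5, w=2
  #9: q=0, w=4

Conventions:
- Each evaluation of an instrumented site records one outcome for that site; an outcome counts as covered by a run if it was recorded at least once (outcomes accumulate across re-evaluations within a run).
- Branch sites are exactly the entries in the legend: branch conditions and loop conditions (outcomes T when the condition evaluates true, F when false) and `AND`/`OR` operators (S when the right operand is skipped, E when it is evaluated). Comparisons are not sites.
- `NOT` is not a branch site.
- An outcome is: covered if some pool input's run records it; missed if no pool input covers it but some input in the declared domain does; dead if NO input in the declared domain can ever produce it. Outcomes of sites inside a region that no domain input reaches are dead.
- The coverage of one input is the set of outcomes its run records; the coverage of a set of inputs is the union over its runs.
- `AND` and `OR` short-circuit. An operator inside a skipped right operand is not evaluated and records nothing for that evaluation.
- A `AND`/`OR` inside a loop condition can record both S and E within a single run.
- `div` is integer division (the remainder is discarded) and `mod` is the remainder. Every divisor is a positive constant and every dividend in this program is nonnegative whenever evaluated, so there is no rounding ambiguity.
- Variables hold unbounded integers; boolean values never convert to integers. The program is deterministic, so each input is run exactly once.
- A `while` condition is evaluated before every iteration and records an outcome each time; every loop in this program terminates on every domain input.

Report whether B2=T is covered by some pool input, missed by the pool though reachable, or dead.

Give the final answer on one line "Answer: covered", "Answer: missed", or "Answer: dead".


B2=T is recorded by pool input(s) 3, 6, 7, 9 -> covered
Answer: covered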